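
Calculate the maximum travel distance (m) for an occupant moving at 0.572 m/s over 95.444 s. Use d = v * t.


d = 0.572 * 95.444 = 54.594 m

54.594 m


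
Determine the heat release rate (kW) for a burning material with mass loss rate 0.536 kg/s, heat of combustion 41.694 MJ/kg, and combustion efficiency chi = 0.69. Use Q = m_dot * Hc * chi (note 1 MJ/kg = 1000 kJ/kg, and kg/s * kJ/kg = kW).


Hc = 41.694 MJ/kg = 41.694 * 1000 kJ/kg = 41694 kJ/kg
Q = 0.536 kg/s * 41694 kJ/kg * 0.69 = 15420 kW

15420 kW


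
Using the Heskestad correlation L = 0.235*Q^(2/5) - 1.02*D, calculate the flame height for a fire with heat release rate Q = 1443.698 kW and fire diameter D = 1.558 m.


Q^(2/5) = 18.357
0.235 * Q^(2/5) = 4.3138
1.02 * D = 1.5892
L = 2.7246 m

2.7246 m


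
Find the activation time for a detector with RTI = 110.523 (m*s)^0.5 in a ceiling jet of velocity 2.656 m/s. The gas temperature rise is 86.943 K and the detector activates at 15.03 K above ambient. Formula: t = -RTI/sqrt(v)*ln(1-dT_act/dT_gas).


dT_act/dT_gas = 0.17287
ln(1 - 0.17287) = -0.18980
t = -110.523 / sqrt(2.656) * -0.18980 = 12.871 s

12.871 s


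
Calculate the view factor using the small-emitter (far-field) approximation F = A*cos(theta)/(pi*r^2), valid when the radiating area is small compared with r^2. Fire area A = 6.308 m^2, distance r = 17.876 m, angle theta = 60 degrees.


cos(60 deg) = 0.5
pi*r^2 = 1003.9
F = 6.308 * 0.5 / 1003.9 = 0.0031417

0.0031417


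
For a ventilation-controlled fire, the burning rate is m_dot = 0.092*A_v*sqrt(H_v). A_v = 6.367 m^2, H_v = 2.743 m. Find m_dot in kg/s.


sqrt(H_v) = 1.6562
m_dot = 0.092 * 6.367 * 1.6562 = 0.97014 kg/s

0.97014 kg/s


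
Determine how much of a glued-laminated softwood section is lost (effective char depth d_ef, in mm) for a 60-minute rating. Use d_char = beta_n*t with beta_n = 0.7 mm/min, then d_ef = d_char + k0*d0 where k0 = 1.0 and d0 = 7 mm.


d_char = 0.7 * 60 = 42 mm
d_ef = 42 + 1.0*7 = 49 mm

49 mm


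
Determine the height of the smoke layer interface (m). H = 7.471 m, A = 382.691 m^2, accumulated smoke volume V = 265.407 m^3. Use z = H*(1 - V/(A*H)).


V/(A*H) = 0.092829
1 - 0.092829 = 0.90717
z = 7.471 * 0.90717 = 6.7775 m

6.7775 m


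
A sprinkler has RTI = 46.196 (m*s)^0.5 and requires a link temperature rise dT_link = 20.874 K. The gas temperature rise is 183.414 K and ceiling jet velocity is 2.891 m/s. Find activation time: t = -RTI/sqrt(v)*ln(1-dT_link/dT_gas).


dT_link/dT_gas = 0.11381
ln(1 - 0.11381) = -0.12082
t = -46.196 / sqrt(2.891) * -0.12082 = 3.2827 s

3.2827 s


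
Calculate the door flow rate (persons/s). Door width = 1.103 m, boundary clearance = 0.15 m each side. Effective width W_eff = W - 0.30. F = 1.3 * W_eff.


W_eff = 1.103 - 0.30 = 0.803 m
F = 1.3 * 0.803 = 1.0439 persons/s

1.0439 persons/s


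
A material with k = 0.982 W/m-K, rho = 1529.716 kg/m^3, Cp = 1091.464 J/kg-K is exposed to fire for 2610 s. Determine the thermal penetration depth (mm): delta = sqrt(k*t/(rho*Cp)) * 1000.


alpha = 0.982 / (1529.716 * 1091.464) = 5.8815e-07 m^2/s
alpha * t = 0.0015351
delta = sqrt(0.0015351) * 1000 = 39.180 mm

39.180 mm


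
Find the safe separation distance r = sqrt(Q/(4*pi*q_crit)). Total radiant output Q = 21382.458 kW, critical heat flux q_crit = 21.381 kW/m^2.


4*pi*q_crit = 268.68
Q/(4*pi*q_crit) = 79.583
r = sqrt(79.583) = 8.9209 m

8.9209 m


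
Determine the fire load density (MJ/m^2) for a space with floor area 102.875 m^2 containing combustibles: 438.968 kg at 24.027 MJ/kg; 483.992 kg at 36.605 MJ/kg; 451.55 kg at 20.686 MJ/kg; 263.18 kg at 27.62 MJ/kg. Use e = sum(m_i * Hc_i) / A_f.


Total energy = 438.968*24.027 + 483.992*36.605 + 451.55*20.686 + 263.18*27.62
= 10547.08 + 17716.53 + 9340.763 + 7269.032
= 44873.41 MJ
e = 44873.41 / 102.875 = 436.19 MJ/m^2

436.19 MJ/m^2


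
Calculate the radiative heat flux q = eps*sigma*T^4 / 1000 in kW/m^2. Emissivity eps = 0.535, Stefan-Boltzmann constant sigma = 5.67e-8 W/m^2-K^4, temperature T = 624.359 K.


T^4 = 1.5196e+11
q = 0.535 * 5.67e-8 * 1.5196e+11 / 1000 = 4.6097 kW/m^2

4.6097 kW/m^2


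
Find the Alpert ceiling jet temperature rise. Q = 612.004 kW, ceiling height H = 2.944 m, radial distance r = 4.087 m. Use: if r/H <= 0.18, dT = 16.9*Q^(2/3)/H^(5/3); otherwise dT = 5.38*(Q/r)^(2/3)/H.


r/H = 4.087 / 2.944 = 1.3882
r/H > 0.18, so dT = 5.38*(Q/r)^(2/3)/H
Q/r = 149.74
(Q/r)^(2/3) = 28.199
dT = 5.38 * 28.199 / 2.944 = 51.532 K

51.532 K


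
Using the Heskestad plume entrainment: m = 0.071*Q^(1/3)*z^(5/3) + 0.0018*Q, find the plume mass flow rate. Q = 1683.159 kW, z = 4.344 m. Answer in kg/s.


Q^(1/3) = 11.895
z^(5/3) = 11.565
First term = 0.071 * 11.895 * 11.565 = 9.7675
Second term = 0.0018 * 1683.159 = 3.0297
m = 12.797 kg/s

12.797 kg/s


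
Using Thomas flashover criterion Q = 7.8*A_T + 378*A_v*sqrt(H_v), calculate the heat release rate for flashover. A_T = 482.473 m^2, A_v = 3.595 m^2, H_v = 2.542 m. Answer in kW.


7.8*A_T = 3763.3
sqrt(H_v) = 1.5944
378*A_v*sqrt(H_v) = 2166.6
Q = 3763.3 + 2166.6 = 5929.9 kW

5929.9 kW


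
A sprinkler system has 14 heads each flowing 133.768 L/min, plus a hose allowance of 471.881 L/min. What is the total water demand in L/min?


Sprinkler demand = 14 * 133.768 = 1872.752 L/min
Total = 1872.752 + 471.881 = 2344.633 L/min

2344.633 L/min


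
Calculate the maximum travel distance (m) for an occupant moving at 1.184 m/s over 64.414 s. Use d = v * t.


d = 1.184 * 64.414 = 76.266 m

76.266 m


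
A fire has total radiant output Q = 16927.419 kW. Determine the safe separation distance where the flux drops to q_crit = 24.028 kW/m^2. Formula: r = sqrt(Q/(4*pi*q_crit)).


4*pi*q_crit = 301.94
Q/(4*pi*q_crit) = 56.061
r = sqrt(56.061) = 7.4874 m

7.4874 m


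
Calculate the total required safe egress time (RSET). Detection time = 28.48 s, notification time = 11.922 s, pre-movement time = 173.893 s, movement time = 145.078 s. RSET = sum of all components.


Total = 28.48 + 11.922 + 173.893 + 145.078 = 359.373 s

359.373 s


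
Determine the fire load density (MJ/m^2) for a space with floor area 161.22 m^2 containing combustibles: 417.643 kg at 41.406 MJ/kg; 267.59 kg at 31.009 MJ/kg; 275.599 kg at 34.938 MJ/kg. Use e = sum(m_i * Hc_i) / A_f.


Total energy = 417.643*41.406 + 267.59*31.009 + 275.599*34.938
= 17292.93 + 8297.698 + 9628.878
= 35219.50 MJ
e = 35219.50 / 161.22 = 218.46 MJ/m^2

218.46 MJ/m^2


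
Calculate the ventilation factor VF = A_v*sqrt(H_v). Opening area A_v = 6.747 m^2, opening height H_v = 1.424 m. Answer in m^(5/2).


sqrt(H_v) = 1.1933
VF = 6.747 * 1.1933 = 8.0513 m^(5/2)

8.0513 m^(5/2)


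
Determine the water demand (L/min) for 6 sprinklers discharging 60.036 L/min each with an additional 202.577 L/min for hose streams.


Sprinkler demand = 6 * 60.036 = 360.216 L/min
Total = 360.216 + 202.577 = 562.793 L/min

562.793 L/min


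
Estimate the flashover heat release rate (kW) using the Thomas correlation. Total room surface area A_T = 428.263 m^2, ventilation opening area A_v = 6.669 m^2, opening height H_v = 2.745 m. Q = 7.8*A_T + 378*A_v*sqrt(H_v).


7.8*A_T = 3340.5
sqrt(H_v) = 1.6568
378*A_v*sqrt(H_v) = 4176.6
Q = 3340.5 + 4176.6 = 7517.1 kW

7517.1 kW


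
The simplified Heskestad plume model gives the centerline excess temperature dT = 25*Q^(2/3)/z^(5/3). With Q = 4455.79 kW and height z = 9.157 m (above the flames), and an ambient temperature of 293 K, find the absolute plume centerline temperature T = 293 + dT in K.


Q^(2/3) = 270.78
z^(5/3) = 40.079
dT = 25 * 270.78 / 40.079 = 168.90 K
T = 293 + 168.90 = 461.90 K

461.90 K


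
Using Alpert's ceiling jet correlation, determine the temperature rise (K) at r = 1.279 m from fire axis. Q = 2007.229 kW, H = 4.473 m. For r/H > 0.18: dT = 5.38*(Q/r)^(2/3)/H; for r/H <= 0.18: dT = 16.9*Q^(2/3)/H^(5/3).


r/H = 1.279 / 4.473 = 0.28594
r/H > 0.18, so dT = 5.38*(Q/r)^(2/3)/H
Q/r = 1569.4
(Q/r)^(2/3) = 135.05
dT = 5.38 * 135.05 / 4.473 = 162.43 K

162.43 K


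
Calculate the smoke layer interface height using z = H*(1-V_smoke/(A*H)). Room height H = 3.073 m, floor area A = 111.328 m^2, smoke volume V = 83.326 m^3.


V/(A*H) = 0.24356
1 - 0.24356 = 0.75644
z = 3.073 * 0.75644 = 2.3245 m

2.3245 m


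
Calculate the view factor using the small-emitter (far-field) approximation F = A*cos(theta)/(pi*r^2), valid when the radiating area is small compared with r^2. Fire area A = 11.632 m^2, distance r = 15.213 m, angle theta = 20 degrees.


cos(20 deg) = 0.93969
pi*r^2 = 727.08
F = 11.632 * 0.93969 / 727.08 = 0.015034

0.015034


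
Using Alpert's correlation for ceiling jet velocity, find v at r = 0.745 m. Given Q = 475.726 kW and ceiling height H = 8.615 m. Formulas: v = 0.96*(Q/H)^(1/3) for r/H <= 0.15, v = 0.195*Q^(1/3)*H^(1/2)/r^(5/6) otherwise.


r/H = 0.745 / 8.615 = 0.086477
r/H <= 0.15, so v = 0.96*(Q/H)^(1/3)
Q/H = 55.221
(Q/H)^(1/3) = 3.8080
v = 0.96 * 3.8080 = 3.6557 m/s

3.6557 m/s


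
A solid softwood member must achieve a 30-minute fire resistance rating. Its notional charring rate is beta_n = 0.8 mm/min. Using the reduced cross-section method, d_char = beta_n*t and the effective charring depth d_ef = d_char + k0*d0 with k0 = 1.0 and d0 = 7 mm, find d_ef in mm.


d_char = 0.8 * 30 = 24 mm
d_ef = 24 + 1.0*7 = 31 mm

31 mm


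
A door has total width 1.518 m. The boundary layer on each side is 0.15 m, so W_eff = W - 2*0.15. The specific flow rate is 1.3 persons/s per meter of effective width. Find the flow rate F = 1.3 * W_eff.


W_eff = 1.518 - 0.30 = 1.218 m
F = 1.3 * 1.218 = 1.5834 persons/s

1.5834 persons/s


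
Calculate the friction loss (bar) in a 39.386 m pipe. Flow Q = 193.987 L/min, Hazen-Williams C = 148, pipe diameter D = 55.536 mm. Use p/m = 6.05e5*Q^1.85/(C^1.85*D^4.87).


Q^1.85 = 17076
C^1.85 = 10351
D^4.87 = 3.1339e+08
p/m = 0.0031847 bar/m
p_total = 0.0031847 * 39.386 = 0.12543 bar

0.12543 bar


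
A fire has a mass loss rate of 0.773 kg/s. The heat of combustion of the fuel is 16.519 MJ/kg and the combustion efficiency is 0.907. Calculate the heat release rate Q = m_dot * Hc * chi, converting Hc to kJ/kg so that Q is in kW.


Hc = 16.519 MJ/kg = 16.519 * 1000 kJ/kg = 16519 kJ/kg
Q = 0.773 kg/s * 16519 kJ/kg * 0.907 = 11582 kW

11582 kW


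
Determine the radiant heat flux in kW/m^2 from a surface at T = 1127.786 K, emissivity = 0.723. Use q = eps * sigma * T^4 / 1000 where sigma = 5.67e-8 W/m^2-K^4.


T^4 = 1.6177e+12
q = 0.723 * 5.67e-8 * 1.6177e+12 / 1000 = 66.318 kW/m^2

66.318 kW/m^2


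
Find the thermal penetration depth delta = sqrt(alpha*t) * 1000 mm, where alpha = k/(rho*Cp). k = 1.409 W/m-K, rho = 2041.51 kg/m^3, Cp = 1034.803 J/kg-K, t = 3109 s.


alpha = 1.409 / (2041.51 * 1034.803) = 6.6696e-07 m^2/s
alpha * t = 0.0020736
delta = sqrt(0.0020736) * 1000 = 45.537 mm

45.537 mm


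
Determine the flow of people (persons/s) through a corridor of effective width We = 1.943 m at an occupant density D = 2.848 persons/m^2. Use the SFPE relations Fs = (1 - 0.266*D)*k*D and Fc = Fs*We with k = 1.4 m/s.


1 - 0.266*D = 1 - 0.266*2.848 = 0.24243
Fs = 0.24243 * 1.4 * 2.848 = 0.96662 persons/(s*m)
Fc = 0.96662 * 1.943 = 1.8782 persons/s

1.8782 persons/s


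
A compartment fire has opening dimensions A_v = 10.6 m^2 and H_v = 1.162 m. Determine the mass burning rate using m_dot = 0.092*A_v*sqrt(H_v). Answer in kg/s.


sqrt(H_v) = 1.0780
m_dot = 0.092 * 10.6 * 1.0780 = 1.0512 kg/s

1.0512 kg/s


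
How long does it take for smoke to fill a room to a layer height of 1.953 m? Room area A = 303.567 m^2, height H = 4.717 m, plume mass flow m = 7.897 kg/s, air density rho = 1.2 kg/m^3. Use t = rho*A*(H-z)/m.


H - z = 2.764 m
t = 1.2 * 303.567 * 2.764 / 7.897 = 127.50 s

127.50 s


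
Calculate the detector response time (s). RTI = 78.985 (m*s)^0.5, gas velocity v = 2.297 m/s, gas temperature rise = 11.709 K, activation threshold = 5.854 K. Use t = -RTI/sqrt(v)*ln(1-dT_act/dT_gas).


dT_act/dT_gas = 0.49996
ln(1 - 0.49996) = -0.69306
t = -78.985 / sqrt(2.297) * -0.69306 = 36.119 s

36.119 s


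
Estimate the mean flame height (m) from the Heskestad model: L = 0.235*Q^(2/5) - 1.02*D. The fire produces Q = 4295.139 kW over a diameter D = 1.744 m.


Q^(2/5) = 28.392
0.235 * Q^(2/5) = 6.6720
1.02 * D = 1.7789
L = 4.8932 m

4.8932 m


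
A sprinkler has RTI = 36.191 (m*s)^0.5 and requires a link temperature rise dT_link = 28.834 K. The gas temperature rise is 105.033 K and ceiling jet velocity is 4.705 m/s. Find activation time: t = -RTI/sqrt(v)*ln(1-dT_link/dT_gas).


dT_link/dT_gas = 0.27452
ln(1 - 0.27452) = -0.32093
t = -36.191 / sqrt(4.705) * -0.32093 = 5.3546 s

5.3546 s


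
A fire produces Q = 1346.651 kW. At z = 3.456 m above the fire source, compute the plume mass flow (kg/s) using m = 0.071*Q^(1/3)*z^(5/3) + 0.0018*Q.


Q^(1/3) = 11.043
z^(5/3) = 7.8999
First term = 0.071 * 11.043 * 7.8999 = 6.1939
Second term = 0.0018 * 1346.651 = 2.4240
m = 8.6179 kg/s

8.6179 kg/s


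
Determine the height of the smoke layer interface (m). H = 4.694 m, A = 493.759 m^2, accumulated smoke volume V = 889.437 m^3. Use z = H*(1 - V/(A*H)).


V/(A*H) = 0.38376
1 - 0.38376 = 0.61624
z = 4.694 * 0.61624 = 2.8926 m

2.8926 m


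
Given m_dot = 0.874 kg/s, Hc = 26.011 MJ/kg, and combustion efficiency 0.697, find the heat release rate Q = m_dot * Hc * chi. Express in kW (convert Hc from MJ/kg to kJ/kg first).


Hc = 26.011 MJ/kg = 26.011 * 1000 kJ/kg = 26011 kJ/kg
Q = 0.874 kg/s * 26011 kJ/kg * 0.697 = 15845 kW

15845 kW


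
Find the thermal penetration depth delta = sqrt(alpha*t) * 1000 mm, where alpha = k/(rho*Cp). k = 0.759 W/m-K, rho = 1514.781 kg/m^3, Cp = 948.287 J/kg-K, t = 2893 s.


alpha = 0.759 / (1514.781 * 948.287) = 5.2839e-07 m^2/s
alpha * t = 0.0015286
delta = sqrt(0.0015286) * 1000 = 39.098 mm

39.098 mm


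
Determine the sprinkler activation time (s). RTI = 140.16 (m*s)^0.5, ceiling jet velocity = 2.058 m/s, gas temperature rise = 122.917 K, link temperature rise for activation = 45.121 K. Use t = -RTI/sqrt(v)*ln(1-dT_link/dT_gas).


dT_link/dT_gas = 0.36709
ln(1 - 0.36709) = -0.45742
t = -140.16 / sqrt(2.058) * -0.45742 = 44.691 s

44.691 s


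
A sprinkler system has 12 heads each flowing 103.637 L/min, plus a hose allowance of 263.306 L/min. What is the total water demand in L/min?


Sprinkler demand = 12 * 103.637 = 1243.644 L/min
Total = 1243.644 + 263.306 = 1506.95 L/min

1506.95 L/min


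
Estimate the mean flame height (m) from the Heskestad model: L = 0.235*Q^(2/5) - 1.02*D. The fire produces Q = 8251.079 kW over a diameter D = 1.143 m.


Q^(2/5) = 36.864
0.235 * Q^(2/5) = 8.6631
1.02 * D = 1.1659
L = 7.4972 m

7.4972 m


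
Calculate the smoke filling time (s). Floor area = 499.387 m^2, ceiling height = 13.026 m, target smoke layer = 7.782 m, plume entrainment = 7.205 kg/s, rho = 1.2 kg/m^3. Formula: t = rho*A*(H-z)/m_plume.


H - z = 5.244 m
t = 1.2 * 499.387 * 5.244 / 7.205 = 436.16 s

436.16 s


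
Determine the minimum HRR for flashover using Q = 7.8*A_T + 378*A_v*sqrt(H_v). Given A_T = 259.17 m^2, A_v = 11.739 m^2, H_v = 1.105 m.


7.8*A_T = 2021.526
sqrt(H_v) = 1.0512
378*A_v*sqrt(H_v) = 4664.5
Q = 2021.526 + 4664.5 = 6686.0 kW

6686.0 kW


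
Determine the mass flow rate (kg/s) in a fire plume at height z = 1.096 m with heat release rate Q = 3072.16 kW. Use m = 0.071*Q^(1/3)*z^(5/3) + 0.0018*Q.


Q^(1/3) = 14.537
z^(5/3) = 1.1651
First term = 0.071 * 14.537 * 1.1651 = 1.2025
Second term = 0.0018 * 3072.16 = 5.5299
m = 6.7324 kg/s

6.7324 kg/s


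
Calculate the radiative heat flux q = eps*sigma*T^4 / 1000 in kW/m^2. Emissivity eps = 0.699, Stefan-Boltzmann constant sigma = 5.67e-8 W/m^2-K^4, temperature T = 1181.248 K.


T^4 = 1.9470e+12
q = 0.699 * 5.67e-8 * 1.9470e+12 / 1000 = 77.166 kW/m^2

77.166 kW/m^2


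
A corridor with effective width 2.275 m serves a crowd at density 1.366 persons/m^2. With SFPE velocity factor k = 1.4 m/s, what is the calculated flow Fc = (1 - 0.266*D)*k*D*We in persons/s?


1 - 0.266*D = 1 - 0.266*1.366 = 0.63664
Fs = 0.63664 * 1.4 * 1.366 = 1.2175 persons/(s*m)
Fc = 1.2175 * 2.275 = 2.7699 persons/s

2.7699 persons/s


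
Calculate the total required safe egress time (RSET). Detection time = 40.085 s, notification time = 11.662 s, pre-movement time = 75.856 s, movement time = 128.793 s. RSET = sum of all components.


Total = 40.085 + 11.662 + 75.856 + 128.793 = 256.396 s

256.396 s


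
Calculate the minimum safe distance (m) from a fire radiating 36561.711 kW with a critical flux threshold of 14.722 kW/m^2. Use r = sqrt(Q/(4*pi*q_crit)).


4*pi*q_crit = 185.00
Q/(4*pi*q_crit) = 197.63
r = sqrt(197.63) = 14.058 m

14.058 m


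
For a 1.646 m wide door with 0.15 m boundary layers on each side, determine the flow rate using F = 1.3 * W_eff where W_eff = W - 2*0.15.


W_eff = 1.646 - 0.30 = 1.346 m
F = 1.3 * 1.346 = 1.7498 persons/s

1.7498 persons/s


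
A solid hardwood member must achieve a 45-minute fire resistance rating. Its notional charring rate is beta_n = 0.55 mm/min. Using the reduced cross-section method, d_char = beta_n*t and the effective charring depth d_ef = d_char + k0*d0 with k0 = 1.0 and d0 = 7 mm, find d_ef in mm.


d_char = 0.55 * 45 = 24.75 mm
d_ef = 24.75 + 1.0*7 = 31.75 mm

31.75 mm


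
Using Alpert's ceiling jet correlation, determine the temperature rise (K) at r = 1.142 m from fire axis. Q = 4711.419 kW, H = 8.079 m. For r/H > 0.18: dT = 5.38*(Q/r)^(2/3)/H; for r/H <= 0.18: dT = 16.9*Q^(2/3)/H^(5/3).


r/H = 1.142 / 8.079 = 0.14135
r/H <= 0.18, so dT = 16.9*Q^(2/3)/H^(5/3)
Q^(2/3) = 281.04
H^(5/3) = 32.528
dT = 16.9 * 281.04 / 32.528 = 146.01 K

146.01 K


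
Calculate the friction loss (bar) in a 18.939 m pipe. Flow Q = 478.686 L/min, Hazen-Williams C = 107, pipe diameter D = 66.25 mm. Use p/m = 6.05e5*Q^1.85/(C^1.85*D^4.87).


Q^1.85 = 90802
C^1.85 = 5680.2
D^4.87 = 7.3990e+08
p/m = 0.013071 bar/m
p_total = 0.013071 * 18.939 = 0.24755 bar

0.24755 bar


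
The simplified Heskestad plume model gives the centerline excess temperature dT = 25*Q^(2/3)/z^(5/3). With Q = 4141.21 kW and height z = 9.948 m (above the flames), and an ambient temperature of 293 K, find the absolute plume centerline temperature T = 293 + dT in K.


Q^(2/3) = 257.88
z^(5/3) = 46.014
dT = 25 * 257.88 / 46.014 = 140.11 K
T = 293 + 140.11 = 433.11 K

433.11 K


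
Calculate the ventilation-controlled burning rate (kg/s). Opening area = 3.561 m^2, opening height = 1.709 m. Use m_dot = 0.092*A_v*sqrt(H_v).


sqrt(H_v) = 1.3073
m_dot = 0.092 * 3.561 * 1.3073 = 0.42828 kg/s

0.42828 kg/s


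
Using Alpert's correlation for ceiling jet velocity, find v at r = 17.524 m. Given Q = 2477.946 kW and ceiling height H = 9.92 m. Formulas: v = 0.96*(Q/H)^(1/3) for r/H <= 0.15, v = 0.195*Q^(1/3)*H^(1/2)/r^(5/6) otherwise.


r/H = 17.524 / 9.92 = 1.7665
r/H > 0.15, so v = 0.195*Q^(1/3)*H^(1/2)/r^(5/6)
Q^(1/3) = 13.532
H^(1/2) = 3.1496
r^(5/6) = 10.873
v = 0.195 * 13.532 * 3.1496 / 10.873 = 0.76435 m/s

0.76435 m/s


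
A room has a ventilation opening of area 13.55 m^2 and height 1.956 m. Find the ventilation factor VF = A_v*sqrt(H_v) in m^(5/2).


sqrt(H_v) = 1.3986
VF = 13.55 * 1.3986 = 18.951 m^(5/2)

18.951 m^(5/2)


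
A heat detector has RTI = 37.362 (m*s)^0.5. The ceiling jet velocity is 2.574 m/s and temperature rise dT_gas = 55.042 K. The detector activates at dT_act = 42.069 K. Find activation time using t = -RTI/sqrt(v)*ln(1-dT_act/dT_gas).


dT_act/dT_gas = 0.76431
ln(1 - 0.76431) = -1.4452
t = -37.362 / sqrt(2.574) * -1.4452 = 33.656 s

33.656 s


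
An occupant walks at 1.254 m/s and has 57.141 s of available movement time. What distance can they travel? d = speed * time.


d = 1.254 * 57.141 = 71.655 m

71.655 m


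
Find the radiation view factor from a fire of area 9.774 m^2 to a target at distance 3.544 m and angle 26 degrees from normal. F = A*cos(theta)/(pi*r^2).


cos(26 deg) = 0.89879
pi*r^2 = 39.458
F = 9.774 * 0.89879 / 39.458 = 0.22264

0.22264


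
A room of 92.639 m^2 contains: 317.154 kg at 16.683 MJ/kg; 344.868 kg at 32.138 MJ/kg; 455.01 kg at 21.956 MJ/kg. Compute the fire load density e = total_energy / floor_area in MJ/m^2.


Total energy = 317.154*16.683 + 344.868*32.138 + 455.01*21.956
= 5291.080 + 11083.37 + 9990.200
= 26364.65 MJ
e = 26364.65 / 92.639 = 284.60 MJ/m^2

284.60 MJ/m^2


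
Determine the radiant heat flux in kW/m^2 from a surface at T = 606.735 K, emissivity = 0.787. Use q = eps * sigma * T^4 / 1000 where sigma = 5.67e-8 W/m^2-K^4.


T^4 = 1.3552e+11
q = 0.787 * 5.67e-8 * 1.3552e+11 / 1000 = 6.0472 kW/m^2

6.0472 kW/m^2


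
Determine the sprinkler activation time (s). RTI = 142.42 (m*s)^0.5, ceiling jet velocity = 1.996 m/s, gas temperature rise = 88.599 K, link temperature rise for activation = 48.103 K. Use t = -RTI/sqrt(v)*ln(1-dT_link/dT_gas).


dT_link/dT_gas = 0.54293
ln(1 - 0.54293) = -0.78292
t = -142.42 / sqrt(1.996) * -0.78292 = 78.924 s

78.924 s


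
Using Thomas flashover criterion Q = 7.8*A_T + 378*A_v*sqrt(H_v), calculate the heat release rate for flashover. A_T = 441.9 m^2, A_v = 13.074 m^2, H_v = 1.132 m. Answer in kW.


7.8*A_T = 3446.82
sqrt(H_v) = 1.0640
378*A_v*sqrt(H_v) = 5258.0
Q = 3446.82 + 5258.0 = 8704.9 kW

8704.9 kW


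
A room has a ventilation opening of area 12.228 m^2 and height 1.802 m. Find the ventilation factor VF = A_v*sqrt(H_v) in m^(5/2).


sqrt(H_v) = 1.3424
VF = 12.228 * 1.3424 = 16.415 m^(5/2)

16.415 m^(5/2)


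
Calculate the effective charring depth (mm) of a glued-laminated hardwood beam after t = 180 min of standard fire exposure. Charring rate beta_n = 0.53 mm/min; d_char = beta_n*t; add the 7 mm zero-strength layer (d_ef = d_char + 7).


d_char = 0.53 * 180 = 95.4 mm
d_ef = 95.4 + 1.0*7 = 102.4 mm

102.4 mm


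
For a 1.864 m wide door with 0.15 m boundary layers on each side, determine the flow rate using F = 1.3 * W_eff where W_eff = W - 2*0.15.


W_eff = 1.864 - 0.30 = 1.564 m
F = 1.3 * 1.564 = 2.0332 persons/s

2.0332 persons/s


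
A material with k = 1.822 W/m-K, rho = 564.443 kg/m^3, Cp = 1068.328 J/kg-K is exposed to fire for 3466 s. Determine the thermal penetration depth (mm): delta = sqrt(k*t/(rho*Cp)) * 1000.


alpha = 1.822 / (564.443 * 1068.328) = 3.0215e-06 m^2/s
alpha * t = 0.010473
delta = sqrt(0.010473) * 1000 = 102.34 mm

102.34 mm


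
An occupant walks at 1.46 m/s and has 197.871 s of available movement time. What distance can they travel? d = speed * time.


d = 1.46 * 197.871 = 288.89 m

288.89 m


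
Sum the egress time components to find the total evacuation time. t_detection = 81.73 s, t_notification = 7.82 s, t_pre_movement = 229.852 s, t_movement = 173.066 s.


Total = 81.73 + 7.82 + 229.852 + 173.066 = 492.468 s

492.468 s


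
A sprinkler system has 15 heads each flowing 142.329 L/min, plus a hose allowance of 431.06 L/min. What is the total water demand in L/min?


Sprinkler demand = 15 * 142.329 = 2134.935 L/min
Total = 2134.935 + 431.06 = 2565.995 L/min

2565.995 L/min


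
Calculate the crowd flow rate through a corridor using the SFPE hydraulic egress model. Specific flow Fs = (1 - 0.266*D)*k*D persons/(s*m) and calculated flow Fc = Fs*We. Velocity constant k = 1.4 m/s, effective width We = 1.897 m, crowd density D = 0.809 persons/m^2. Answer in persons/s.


1 - 0.266*D = 1 - 0.266*0.809 = 0.78481
Fs = 0.78481 * 1.4 * 0.809 = 0.88887 persons/(s*m)
Fc = 0.88887 * 1.897 = 1.6862 persons/s

1.6862 persons/s


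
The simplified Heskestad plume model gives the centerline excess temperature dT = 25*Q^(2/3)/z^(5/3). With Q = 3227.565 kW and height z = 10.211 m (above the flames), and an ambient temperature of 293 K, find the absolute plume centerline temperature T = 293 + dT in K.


Q^(2/3) = 218.40
z^(5/3) = 48.060
dT = 25 * 218.40 / 48.060 = 113.61 K
T = 293 + 113.61 = 406.61 K

406.61 K


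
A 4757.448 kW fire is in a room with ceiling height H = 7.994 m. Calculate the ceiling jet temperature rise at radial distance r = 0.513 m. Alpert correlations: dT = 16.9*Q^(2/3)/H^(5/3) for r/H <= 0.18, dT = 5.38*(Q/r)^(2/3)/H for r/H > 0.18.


r/H = 0.513 / 7.994 = 0.064173
r/H <= 0.18, so dT = 16.9*Q^(2/3)/H^(5/3)
Q^(2/3) = 282.87
H^(5/3) = 31.960
dT = 16.9 * 282.87 / 31.960 = 149.58 K

149.58 K


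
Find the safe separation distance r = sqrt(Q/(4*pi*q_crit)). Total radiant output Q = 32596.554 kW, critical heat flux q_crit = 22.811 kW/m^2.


4*pi*q_crit = 286.65
Q/(4*pi*q_crit) = 113.71
r = sqrt(113.71) = 10.664 m

10.664 m


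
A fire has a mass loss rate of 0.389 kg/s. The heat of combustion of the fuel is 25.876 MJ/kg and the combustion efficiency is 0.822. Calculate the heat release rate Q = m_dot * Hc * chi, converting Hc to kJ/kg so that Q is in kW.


Hc = 25.876 MJ/kg = 25.876 * 1000 kJ/kg = 25876 kJ/kg
Q = 0.389 kg/s * 25876 kJ/kg * 0.822 = 8274.1 kW

8274.1 kW


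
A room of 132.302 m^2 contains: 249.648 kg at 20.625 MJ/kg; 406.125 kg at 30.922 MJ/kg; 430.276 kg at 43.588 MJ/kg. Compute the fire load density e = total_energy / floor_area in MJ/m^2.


Total energy = 249.648*20.625 + 406.125*30.922 + 430.276*43.588
= 5148.99 + 12558.20 + 18754.87
= 36462.06 MJ
e = 36462.06 / 132.302 = 275.60 MJ/m^2

275.60 MJ/m^2


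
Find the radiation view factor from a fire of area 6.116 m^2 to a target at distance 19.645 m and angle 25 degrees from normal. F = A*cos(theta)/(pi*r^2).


cos(25 deg) = 0.90631
pi*r^2 = 1212.4
F = 6.116 * 0.90631 / 1212.4 = 0.0045718

0.0045718


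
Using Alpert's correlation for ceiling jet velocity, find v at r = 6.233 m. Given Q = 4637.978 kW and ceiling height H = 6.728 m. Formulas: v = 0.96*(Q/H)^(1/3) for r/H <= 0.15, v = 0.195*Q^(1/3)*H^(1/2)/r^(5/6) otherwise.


r/H = 6.233 / 6.728 = 0.92643
r/H > 0.15, so v = 0.195*Q^(1/3)*H^(1/2)/r^(5/6)
Q^(1/3) = 16.677
H^(1/2) = 2.5938
r^(5/6) = 4.5946
v = 0.195 * 16.677 * 2.5938 / 4.5946 = 1.8359 m/s

1.8359 m/s


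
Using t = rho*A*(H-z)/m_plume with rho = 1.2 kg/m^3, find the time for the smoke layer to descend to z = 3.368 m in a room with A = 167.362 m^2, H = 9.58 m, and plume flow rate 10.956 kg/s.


H - z = 6.212 m
t = 1.2 * 167.362 * 6.212 / 10.956 = 113.87 s

113.87 s


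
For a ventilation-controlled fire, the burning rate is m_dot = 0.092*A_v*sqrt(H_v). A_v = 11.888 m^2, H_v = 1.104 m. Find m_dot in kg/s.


sqrt(H_v) = 1.0507
m_dot = 0.092 * 11.888 * 1.0507 = 1.1492 kg/s

1.1492 kg/s


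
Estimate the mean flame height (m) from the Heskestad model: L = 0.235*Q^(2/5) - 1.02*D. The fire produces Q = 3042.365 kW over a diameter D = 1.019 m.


Q^(2/5) = 24.733
0.235 * Q^(2/5) = 5.8124
1.02 * D = 1.0394
L = 4.7730 m

4.7730 m


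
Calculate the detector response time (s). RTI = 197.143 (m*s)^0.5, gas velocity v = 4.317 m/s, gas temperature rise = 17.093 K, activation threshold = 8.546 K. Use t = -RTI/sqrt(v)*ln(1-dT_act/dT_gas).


dT_act/dT_gas = 0.49997
ln(1 - 0.49997) = -0.69309
t = -197.143 / sqrt(4.317) * -0.69309 = 65.763 s

65.763 s


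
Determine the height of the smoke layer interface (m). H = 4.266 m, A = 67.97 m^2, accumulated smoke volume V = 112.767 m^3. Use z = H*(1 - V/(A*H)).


V/(A*H) = 0.38891
1 - 0.38891 = 0.61109
z = 4.266 * 0.61109 = 2.6069 m

2.6069 m


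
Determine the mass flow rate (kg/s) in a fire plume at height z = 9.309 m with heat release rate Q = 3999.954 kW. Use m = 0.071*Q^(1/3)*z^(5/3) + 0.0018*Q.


Q^(1/3) = 15.874
z^(5/3) = 41.194
First term = 0.071 * 15.874 * 41.194 = 46.428
Second term = 0.0018 * 3999.954 = 7.1999
m = 53.628 kg/s

53.628 kg/s


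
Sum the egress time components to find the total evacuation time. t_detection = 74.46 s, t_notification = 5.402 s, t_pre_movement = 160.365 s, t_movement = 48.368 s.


Total = 74.46 + 5.402 + 160.365 + 48.368 = 288.595 s

288.595 s


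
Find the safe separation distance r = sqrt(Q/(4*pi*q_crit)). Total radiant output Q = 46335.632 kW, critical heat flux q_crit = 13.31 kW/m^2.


4*pi*q_crit = 167.26
Q/(4*pi*q_crit) = 277.03
r = sqrt(277.03) = 16.644 m

16.644 m


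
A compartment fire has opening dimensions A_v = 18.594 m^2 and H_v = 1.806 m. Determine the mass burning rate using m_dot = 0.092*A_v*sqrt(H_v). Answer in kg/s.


sqrt(H_v) = 1.3439
m_dot = 0.092 * 18.594 * 1.3439 = 2.2989 kg/s

2.2989 kg/s


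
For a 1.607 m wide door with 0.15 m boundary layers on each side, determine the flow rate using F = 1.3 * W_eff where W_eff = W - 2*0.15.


W_eff = 1.607 - 0.30 = 1.307 m
F = 1.3 * 1.307 = 1.6991 persons/s

1.6991 persons/s


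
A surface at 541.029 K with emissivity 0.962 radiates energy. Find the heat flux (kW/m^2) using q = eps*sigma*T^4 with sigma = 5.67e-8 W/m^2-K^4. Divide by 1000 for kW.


T^4 = 8.5681e+10
q = 0.962 * 5.67e-8 * 8.5681e+10 / 1000 = 4.6735 kW/m^2

4.6735 kW/m^2


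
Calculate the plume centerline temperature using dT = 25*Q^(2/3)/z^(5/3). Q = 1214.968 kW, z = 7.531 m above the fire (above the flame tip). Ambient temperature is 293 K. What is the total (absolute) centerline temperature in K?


Q^(2/3) = 113.86
z^(5/3) = 28.935
dT = 25 * 113.86 / 28.935 = 98.377 K
T = 293 + 98.377 = 391.38 K

391.38 K


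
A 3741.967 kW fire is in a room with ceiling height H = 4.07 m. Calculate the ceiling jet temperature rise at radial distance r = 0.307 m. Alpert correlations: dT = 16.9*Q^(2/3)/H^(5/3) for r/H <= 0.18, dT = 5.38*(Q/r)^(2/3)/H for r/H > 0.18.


r/H = 0.307 / 4.07 = 0.075430
r/H <= 0.18, so dT = 16.9*Q^(2/3)/H^(5/3)
Q^(2/3) = 241.03
H^(5/3) = 10.375
dT = 16.9 * 241.03 / 10.375 = 392.61 K

392.61 K


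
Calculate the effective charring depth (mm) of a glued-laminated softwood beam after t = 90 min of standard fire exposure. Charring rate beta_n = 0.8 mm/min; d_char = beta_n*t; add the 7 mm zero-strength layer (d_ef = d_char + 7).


d_char = 0.8 * 90 = 72 mm
d_ef = 72 + 1.0*7 = 79 mm

79 mm


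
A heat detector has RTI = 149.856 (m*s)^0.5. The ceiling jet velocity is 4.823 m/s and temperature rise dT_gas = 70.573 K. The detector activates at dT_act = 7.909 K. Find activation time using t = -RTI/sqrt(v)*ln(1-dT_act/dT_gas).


dT_act/dT_gas = 0.11207
ln(1 - 0.11207) = -0.11886
t = -149.856 / sqrt(4.823) * -0.11886 = 8.1106 s

8.1106 s


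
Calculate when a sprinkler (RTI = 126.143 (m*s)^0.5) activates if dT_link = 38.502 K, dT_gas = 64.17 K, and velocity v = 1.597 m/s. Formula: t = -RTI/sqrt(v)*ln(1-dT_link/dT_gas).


dT_link/dT_gas = 0.6
ln(1 - 0.6) = -0.91629
t = -126.143 / sqrt(1.597) * -0.91629 = 91.463 s

91.463 s


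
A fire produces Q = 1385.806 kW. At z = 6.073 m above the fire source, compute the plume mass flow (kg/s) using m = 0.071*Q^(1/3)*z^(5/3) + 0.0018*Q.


Q^(1/3) = 11.149
z^(5/3) = 20.215
First term = 0.071 * 11.149 * 20.215 = 16.002
Second term = 0.0018 * 1385.806 = 2.4945
m = 18.496 kg/s

18.496 kg/s


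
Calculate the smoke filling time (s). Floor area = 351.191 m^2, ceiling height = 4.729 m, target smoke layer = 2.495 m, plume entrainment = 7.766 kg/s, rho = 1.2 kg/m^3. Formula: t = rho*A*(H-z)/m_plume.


H - z = 2.234 m
t = 1.2 * 351.191 * 2.234 / 7.766 = 121.23 s

121.23 s


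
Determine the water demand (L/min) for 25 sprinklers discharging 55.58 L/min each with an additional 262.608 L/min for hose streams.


Sprinkler demand = 25 * 55.58 = 1389.5 L/min
Total = 1389.5 + 262.608 = 1652.108 L/min

1652.108 L/min


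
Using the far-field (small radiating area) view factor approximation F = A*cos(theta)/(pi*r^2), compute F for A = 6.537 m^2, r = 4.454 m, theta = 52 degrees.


cos(52 deg) = 0.61566
pi*r^2 = 62.323
F = 6.537 * 0.61566 / 62.323 = 0.064576

0.064576


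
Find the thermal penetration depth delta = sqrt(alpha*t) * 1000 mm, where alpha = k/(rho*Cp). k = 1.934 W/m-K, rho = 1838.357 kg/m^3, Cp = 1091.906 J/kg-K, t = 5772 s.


alpha = 1.934 / (1838.357 * 1091.906) = 9.6348e-07 m^2/s
alpha * t = 0.0055612
delta = sqrt(0.0055612) * 1000 = 74.573 mm

74.573 mm


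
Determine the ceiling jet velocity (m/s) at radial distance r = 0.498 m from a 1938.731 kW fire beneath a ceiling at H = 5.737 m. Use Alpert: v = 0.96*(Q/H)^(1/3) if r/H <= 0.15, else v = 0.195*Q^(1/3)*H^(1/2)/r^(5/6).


r/H = 0.498 / 5.737 = 0.086805
r/H <= 0.15, so v = 0.96*(Q/H)^(1/3)
Q/H = 337.93
(Q/H)^(1/3) = 6.9654
v = 0.96 * 6.9654 = 6.6868 m/s

6.6868 m/s


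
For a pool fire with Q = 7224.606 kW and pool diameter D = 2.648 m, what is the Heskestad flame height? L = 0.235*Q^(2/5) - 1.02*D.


Q^(2/5) = 34.956
0.235 * Q^(2/5) = 8.2147
1.02 * D = 2.7010
L = 5.5138 m

5.5138 m


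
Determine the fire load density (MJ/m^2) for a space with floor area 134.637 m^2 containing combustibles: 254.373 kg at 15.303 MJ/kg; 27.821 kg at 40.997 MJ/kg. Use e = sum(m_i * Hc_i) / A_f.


Total energy = 254.373*15.303 + 27.821*40.997
= 3892.670 + 1140.578
= 5033.248 MJ
e = 5033.248 / 134.637 = 37.384 MJ/m^2

37.384 MJ/m^2


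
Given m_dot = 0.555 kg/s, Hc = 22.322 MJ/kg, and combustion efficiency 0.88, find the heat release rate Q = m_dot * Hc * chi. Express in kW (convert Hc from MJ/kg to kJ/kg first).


Hc = 22.322 MJ/kg = 22.322 * 1000 kJ/kg = 22322 kJ/kg
Q = 0.555 kg/s * 22322 kJ/kg * 0.88 = 10902 kW

10902 kW


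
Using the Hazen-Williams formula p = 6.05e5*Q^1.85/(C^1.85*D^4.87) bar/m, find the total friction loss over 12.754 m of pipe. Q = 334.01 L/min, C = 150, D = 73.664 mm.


Q^1.85 = 46661
C^1.85 = 10611
D^4.87 = 1.2403e+09
p/m = 0.0021449 bar/m
p_total = 0.0021449 * 12.754 = 0.027356 bar

0.027356 bar


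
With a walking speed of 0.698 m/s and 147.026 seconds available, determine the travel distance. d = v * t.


d = 0.698 * 147.026 = 102.62 m

102.62 m


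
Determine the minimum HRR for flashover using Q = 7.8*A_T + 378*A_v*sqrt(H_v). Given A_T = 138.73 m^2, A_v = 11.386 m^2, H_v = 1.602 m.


7.8*A_T = 1082.094
sqrt(H_v) = 1.2657
378*A_v*sqrt(H_v) = 5447.5
Q = 1082.094 + 5447.5 = 6529.6 kW

6529.6 kW


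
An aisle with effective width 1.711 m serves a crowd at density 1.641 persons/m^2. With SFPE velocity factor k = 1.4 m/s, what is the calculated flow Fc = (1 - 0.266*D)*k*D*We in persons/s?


1 - 0.266*D = 1 - 0.266*1.641 = 0.56349
Fs = 0.56349 * 1.4 * 1.641 = 1.2946 persons/(s*m)
Fc = 1.2946 * 1.711 = 2.2150 persons/s

2.2150 persons/s


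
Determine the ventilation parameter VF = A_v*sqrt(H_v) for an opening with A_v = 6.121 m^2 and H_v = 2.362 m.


sqrt(H_v) = 1.5369
VF = 6.121 * 1.5369 = 9.4072 m^(5/2)

9.4072 m^(5/2)


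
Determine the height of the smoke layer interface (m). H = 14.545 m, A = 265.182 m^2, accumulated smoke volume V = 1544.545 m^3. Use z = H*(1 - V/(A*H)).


V/(A*H) = 0.40044
1 - 0.40044 = 0.59956
z = 14.545 * 0.59956 = 8.7205 m

8.7205 m


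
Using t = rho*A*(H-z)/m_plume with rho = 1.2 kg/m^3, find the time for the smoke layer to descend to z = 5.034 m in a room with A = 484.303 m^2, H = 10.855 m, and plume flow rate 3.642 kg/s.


H - z = 5.821 m
t = 1.2 * 484.303 * 5.821 / 3.642 = 928.87 s

928.87 s


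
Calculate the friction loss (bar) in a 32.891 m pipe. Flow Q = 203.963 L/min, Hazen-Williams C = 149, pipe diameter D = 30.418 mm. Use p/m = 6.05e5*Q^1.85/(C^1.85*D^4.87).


Q^1.85 = 18736
C^1.85 = 10481
D^4.87 = 1.6705e+07
p/m = 0.064742 bar/m
p_total = 0.064742 * 32.891 = 2.1294 bar

2.1294 bar


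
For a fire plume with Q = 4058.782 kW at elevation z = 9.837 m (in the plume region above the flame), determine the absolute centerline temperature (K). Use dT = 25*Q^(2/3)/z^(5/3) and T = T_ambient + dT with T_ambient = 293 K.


Q^(2/3) = 254.45
z^(5/3) = 45.162
dT = 25 * 254.45 / 45.162 = 140.85 K
T = 293 + 140.85 = 433.85 K

433.85 K


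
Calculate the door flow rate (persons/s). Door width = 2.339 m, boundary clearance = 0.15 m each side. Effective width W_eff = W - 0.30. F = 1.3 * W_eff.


W_eff = 2.339 - 0.30 = 2.039 m
F = 1.3 * 2.039 = 2.6507 persons/s

2.6507 persons/s


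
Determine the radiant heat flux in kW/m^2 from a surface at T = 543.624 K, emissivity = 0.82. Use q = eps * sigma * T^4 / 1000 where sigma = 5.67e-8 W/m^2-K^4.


T^4 = 8.7336e+10
q = 0.82 * 5.67e-8 * 8.7336e+10 / 1000 = 4.0606 kW/m^2

4.0606 kW/m^2


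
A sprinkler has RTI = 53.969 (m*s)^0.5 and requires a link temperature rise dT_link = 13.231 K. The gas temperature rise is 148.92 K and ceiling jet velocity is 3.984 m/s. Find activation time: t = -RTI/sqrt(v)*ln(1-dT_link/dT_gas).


dT_link/dT_gas = 0.088846
ln(1 - 0.088846) = -0.093044
t = -53.969 / sqrt(3.984) * -0.093044 = 2.5158 s

2.5158 s


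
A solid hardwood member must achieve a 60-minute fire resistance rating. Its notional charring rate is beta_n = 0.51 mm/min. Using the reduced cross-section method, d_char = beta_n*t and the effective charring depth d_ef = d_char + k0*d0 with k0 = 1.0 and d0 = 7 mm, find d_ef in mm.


d_char = 0.51 * 60 = 30.6 mm
d_ef = 30.6 + 1.0*7 = 37.6 mm

37.6 mm


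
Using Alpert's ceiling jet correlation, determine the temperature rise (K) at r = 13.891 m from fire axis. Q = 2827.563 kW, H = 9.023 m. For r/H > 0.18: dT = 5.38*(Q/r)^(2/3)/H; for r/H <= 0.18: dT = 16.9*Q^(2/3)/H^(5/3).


r/H = 13.891 / 9.023 = 1.5395
r/H > 0.18, so dT = 5.38*(Q/r)^(2/3)/H
Q/r = 203.55
(Q/r)^(2/3) = 34.603
dT = 5.38 * 34.603 / 9.023 = 20.632 K

20.632 K


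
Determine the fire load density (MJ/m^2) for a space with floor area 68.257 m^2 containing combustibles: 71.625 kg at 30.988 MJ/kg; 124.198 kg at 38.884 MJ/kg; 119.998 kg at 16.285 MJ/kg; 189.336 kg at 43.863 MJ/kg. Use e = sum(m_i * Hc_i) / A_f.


Total energy = 71.625*30.988 + 124.198*38.884 + 119.998*16.285 + 189.336*43.863
= 2219.515 + 4829.315 + 1954.167 + 8304.845
= 17307.84 MJ
e = 17307.84 / 68.257 = 253.57 MJ/m^2

253.57 MJ/m^2


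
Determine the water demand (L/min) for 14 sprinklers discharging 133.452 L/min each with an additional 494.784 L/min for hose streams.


Sprinkler demand = 14 * 133.452 = 1868.328 L/min
Total = 1868.328 + 494.784 = 2363.112 L/min

2363.112 L/min


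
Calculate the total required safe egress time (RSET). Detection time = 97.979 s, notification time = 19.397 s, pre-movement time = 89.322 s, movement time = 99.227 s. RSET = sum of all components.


Total = 97.979 + 19.397 + 89.322 + 99.227 = 305.925 s

305.925 s


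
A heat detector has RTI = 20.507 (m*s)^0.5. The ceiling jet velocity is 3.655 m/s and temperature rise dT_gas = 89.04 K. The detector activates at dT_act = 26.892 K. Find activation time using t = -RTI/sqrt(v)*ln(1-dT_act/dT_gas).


dT_act/dT_gas = 0.30202
ln(1 - 0.30202) = -0.35957
t = -20.507 / sqrt(3.655) * -0.35957 = 3.8569 s

3.8569 s


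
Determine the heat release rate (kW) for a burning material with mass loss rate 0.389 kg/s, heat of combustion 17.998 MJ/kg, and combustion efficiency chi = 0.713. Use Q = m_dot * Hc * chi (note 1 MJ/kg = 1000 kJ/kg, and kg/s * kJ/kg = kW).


Hc = 17.998 MJ/kg = 17.998 * 1000 kJ/kg = 17998 kJ/kg
Q = 0.389 kg/s * 17998 kJ/kg * 0.713 = 4991.9 kW

4991.9 kW


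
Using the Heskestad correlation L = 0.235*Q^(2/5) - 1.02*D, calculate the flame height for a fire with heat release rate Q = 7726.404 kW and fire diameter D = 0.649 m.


Q^(2/5) = 35.908
0.235 * Q^(2/5) = 8.4384
1.02 * D = 0.66198
L = 7.7764 m

7.7764 m


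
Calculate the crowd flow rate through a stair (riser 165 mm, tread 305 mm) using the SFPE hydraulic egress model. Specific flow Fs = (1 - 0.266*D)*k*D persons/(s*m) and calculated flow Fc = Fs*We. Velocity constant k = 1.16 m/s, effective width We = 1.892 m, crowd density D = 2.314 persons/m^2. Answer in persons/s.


1 - 0.266*D = 1 - 0.266*2.314 = 0.38448
Fs = 0.38448 * 1.16 * 2.314 = 1.0320 persons/(s*m)
Fc = 1.0320 * 1.892 = 1.9526 persons/s

1.9526 persons/s


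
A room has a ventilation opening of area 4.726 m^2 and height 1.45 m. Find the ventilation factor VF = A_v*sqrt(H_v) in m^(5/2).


sqrt(H_v) = 1.2042
VF = 4.726 * 1.2042 = 5.6909 m^(5/2)

5.6909 m^(5/2)
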